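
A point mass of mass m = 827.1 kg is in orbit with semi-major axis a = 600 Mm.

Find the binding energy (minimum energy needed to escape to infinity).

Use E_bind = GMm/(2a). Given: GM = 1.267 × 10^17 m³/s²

Convert to SI: a = 600 Mm = 6e+08 m.
Total orbital energy is E = −GMm/(2a); binding energy is E_bind = −E = GMm/(2a).
E_bind = 1.267e+17 · 827.1 / (2 · 6e+08) J ≈ 8.733e+10 J = 87.33 GJ.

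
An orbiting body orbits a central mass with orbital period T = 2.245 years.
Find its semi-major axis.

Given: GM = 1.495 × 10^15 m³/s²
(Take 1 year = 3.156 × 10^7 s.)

Convert to SI: T = 2.245 years = 7.08522e+07 s.
Invert Kepler's third law: a = (GM · T² / (4π²))^(1/3).
Substituting T = 7.08522e+07 s and GM = 1.495e+15 m³/s²:
a = (1.495e+15 · (7.08522e+07)² / (4π²))^(1/3) m
a ≈ 5.75e+09 m = 5.75 Gm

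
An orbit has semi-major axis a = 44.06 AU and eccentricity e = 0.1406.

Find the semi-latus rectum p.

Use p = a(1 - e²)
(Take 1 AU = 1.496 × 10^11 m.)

Convert to SI: a = 44.06 AU = 6.59138e+12 m.
p = a (1 − e²).
p = 6.59138e+12 · (1 − (0.1406)²) = 6.59138e+12 · 0.980232 ≈ 6.461e+12 m = 43.19 AU.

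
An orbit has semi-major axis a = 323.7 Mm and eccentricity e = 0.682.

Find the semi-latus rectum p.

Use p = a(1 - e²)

Convert to SI: a = 323.7 Mm = 3.237e+08 m.
p = a (1 − e²).
p = 3.237e+08 · (1 − (0.682)²) = 3.237e+08 · 0.534876 ≈ 1.731e+08 m = 173.1 Mm.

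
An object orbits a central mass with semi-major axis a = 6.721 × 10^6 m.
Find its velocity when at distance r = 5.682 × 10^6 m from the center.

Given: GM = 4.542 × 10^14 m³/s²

Vis-viva: v = √(GM · (2/r − 1/a)).
2/r − 1/a = 2/5.682e+06 − 1/6.721e+06 = 2.03201e-07 m⁻¹.
v = √(4.542e+14 · 2.03201e-07) m/s ≈ 9607 m/s = 9.607 km/s.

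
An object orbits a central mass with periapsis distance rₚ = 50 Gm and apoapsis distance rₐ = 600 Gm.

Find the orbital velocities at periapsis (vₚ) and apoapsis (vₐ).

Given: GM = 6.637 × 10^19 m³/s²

Convert to SI: rₚ = 50 Gm = 5e+10 m; rₐ = 600 Gm = 6e+11 m.
Use the vis-viva equation v² = GM(2/r − 1/a) with a = (rₚ + rₐ)/2 = (5e+10 + 6e+11)/2 = 3.25e+11 m.
vₚ = √(GM · (2/rₚ − 1/a)) = √(6.637e+19 · (2/5e+10 − 1/3.25e+11)) m/s ≈ 4.95e+04 m/s = 49.5 km/s.
vₐ = √(GM · (2/rₐ − 1/a)) = √(6.637e+19 · (2/6e+11 − 1/3.25e+11)) m/s ≈ 4125 m/s = 4.125 km/s.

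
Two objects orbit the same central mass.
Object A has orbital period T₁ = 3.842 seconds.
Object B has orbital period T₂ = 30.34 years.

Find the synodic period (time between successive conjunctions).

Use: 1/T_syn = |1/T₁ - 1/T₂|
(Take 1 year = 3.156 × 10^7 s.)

Convert to SI: T₂ = 30.34 years = 9.5753e+08 s.
T_syn = |T₁ · T₂ / (T₁ − T₂)|.
T_syn = |3.842 · 9.5753e+08 / (3.842 − 9.5753e+08)| s ≈ 3.842 s = 3.842 seconds.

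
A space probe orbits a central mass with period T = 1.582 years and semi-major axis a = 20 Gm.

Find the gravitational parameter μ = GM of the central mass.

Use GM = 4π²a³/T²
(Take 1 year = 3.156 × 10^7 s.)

Convert to SI: T = 1.582 years = 4.99279e+07 s; a = 20 Gm = 2e+10 m.
GM = 4π² · a³ / T².
GM = 4π² · (2e+10)³ / (4.99279e+07)² m³/s² ≈ 1.267e+17 m³/s² = 1.267 × 10^17 m³/s².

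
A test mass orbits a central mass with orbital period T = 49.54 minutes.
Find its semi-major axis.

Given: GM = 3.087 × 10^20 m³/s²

Convert to SI: T = 49.54 minutes = 2972.4 s.
Invert Kepler's third law: a = (GM · T² / (4π²))^(1/3).
Substituting T = 2972.4 s and GM = 3.087e+20 m³/s²:
a = (3.087e+20 · (2972.4)² / (4π²))^(1/3) m
a ≈ 4.103e+08 m = 4.103 × 10^8 m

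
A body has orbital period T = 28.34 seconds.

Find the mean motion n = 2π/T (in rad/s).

n = 2π / T.
n = 2π / 28.34 s ≈ 0.2217 rad/s.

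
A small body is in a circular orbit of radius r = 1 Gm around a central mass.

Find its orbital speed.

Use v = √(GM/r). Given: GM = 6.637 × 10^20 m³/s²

Convert to SI: r = 1 Gm = 1e+09 m.
For a circular orbit, gravity supplies the centripetal force, so v = √(GM / r).
v = √(6.637e+20 / 1e+09) m/s ≈ 8.147e+05 m/s = 814.7 km/s.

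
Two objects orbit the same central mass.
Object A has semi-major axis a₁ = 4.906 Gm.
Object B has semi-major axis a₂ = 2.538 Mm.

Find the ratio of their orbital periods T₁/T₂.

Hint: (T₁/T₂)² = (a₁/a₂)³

Convert to SI: a₁ = 4.906 Gm = 4.906e+09 m; a₂ = 2.538 Mm = 2.538e+06 m.
From Kepler's third law, (T₁/T₂)² = (a₁/a₂)³, so T₁/T₂ = (a₁/a₂)^(3/2).
a₁/a₂ = 4.906e+09 / 2.538e+06 = 1933.02.
T₁/T₂ = (1933.02)^(3/2) ≈ 8.499e+04.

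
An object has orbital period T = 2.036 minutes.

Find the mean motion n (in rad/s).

Convert to SI: T = 2.036 minutes = 122.16 s.
n = 2π / T.
n = 2π / 122.16 s ≈ 0.05143 rad/s.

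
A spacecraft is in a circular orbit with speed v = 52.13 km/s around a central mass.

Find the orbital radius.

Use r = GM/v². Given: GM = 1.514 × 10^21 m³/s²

Convert to SI: v = 52.13 km/s = 52130 m/s.
For a circular orbit, v² = GM / r, so r = GM / v².
r = 1.514e+21 / (52130)² m ≈ 5.571e+11 m = 5.571 × 10^11 m.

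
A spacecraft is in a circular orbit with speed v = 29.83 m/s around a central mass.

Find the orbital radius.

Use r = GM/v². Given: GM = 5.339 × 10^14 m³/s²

For a circular orbit, v² = GM / r, so r = GM / v².
r = 5.339e+14 / (29.83)² m ≈ 6e+11 m = 600 Gm.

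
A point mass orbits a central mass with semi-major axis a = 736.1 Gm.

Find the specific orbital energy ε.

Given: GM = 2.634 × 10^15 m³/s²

Convert to SI: a = 736.1 Gm = 7.361e+11 m.
ε = −GM / (2a).
ε = −2.634e+15 / (2 · 7.361e+11) J/kg ≈ -1789 J/kg = -1.789 kJ/kg.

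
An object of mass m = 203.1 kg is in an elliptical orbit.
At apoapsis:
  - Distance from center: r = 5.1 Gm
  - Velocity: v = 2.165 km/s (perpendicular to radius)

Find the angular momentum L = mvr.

Convert to SI: r = 5.1 Gm = 5.1e+09 m; v = 2.165 km/s = 2165 m/s.
Since v is perpendicular to r, L = m · v · r.
L = 203.1 · 2165 · 5.1e+09 kg·m²/s ≈ 2.243e+15 kg·m²/s.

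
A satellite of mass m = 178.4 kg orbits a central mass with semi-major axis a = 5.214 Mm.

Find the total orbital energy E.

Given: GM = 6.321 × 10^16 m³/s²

Convert to SI: a = 5.214 Mm = 5.214e+06 m.
E = −GMm / (2a).
E = −6.321e+16 · 178.4 / (2 · 5.214e+06) J ≈ -1.081e+12 J = -1.081 TJ.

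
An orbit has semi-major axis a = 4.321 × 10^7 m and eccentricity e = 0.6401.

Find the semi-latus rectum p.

p = a (1 − e²).
p = 4.321e+07 · (1 − (0.6401)²) = 4.321e+07 · 0.590272 ≈ 2.551e+07 m = 2.551 × 10^7 m.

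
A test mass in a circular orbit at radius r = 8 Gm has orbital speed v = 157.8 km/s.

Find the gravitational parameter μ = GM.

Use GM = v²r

Convert to SI: r = 8 Gm = 8e+09 m; v = 157.8 km/s = 157800 m/s.
For a circular orbit v² = GM/r, so GM = v² · r.
GM = (157800)² · 8e+09 m³/s² ≈ 1.992e+20 m³/s² = 1.992 × 10^20 m³/s².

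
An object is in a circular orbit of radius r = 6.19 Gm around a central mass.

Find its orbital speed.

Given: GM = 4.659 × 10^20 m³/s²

Convert to SI: r = 6.19 Gm = 6.19e+09 m.
For a circular orbit, gravity supplies the centripetal force, so v = √(GM / r).
v = √(4.659e+20 / 6.19e+09) m/s ≈ 2.743e+05 m/s = 274.3 km/s.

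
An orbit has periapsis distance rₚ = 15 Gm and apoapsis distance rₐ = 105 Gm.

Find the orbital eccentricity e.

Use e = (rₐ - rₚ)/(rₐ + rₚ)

Convert to SI: rₚ = 15 Gm = 1.5e+10 m; rₐ = 105 Gm = 1.05e+11 m.
e = (rₐ − rₚ) / (rₐ + rₚ).
e = (1.05e+11 − 1.5e+10) / (1.05e+11 + 1.5e+10) = 9e+10 / 1.2e+11 ≈ 0.75.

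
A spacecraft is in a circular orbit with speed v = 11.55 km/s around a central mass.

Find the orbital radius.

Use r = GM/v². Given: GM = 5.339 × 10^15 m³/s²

Convert to SI: v = 11.55 km/s = 11550 m/s.
For a circular orbit, v² = GM / r, so r = GM / v².
r = 5.339e+15 / (11550)² m ≈ 4.002e+07 m = 40.02 Mm.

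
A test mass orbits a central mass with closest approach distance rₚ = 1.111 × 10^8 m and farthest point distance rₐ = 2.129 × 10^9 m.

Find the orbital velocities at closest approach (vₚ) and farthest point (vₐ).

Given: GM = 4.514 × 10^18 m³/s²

Use the vis-viva equation v² = GM(2/r − 1/a) with a = (rₚ + rₐ)/2 = (1.111e+08 + 2.129e+09)/2 = 1.12005e+09 m.
vₚ = √(GM · (2/rₚ − 1/a)) = √(4.514e+18 · (2/1.111e+08 − 1/1.12005e+09)) m/s ≈ 2.779e+05 m/s = 277.9 km/s.
vₐ = √(GM · (2/rₐ − 1/a)) = √(4.514e+18 · (2/2.129e+09 − 1/1.12005e+09)) m/s ≈ 1.45e+04 m/s = 14.5 km/s.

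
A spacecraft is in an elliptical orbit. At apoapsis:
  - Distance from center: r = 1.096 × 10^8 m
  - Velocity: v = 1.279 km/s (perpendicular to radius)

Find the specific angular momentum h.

Convert to SI: v = 1.279 km/s = 1279 m/s.
With v perpendicular to r, h = r · v.
h = 1.096e+08 · 1279 m²/s ≈ 1.402e+11 m²/s.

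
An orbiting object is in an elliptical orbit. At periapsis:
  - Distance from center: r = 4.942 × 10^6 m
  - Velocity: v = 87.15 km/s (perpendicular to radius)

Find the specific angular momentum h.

Convert to SI: v = 87.15 km/s = 87150 m/s.
With v perpendicular to r, h = r · v.
h = 4.942e+06 · 87150 m²/s ≈ 4.307e+11 m²/s.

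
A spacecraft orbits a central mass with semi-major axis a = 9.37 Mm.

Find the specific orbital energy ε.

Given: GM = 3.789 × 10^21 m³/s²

Convert to SI: a = 9.37 Mm = 9.37e+06 m.
ε = −GM / (2a).
ε = −3.789e+21 / (2 · 9.37e+06) J/kg ≈ -2.022e+14 J/kg = -2.022e+05 GJ/kg.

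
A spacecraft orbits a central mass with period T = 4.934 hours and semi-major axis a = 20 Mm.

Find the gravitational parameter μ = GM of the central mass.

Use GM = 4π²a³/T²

Convert to SI: T = 4.934 hours = 17762.4 s; a = 20 Mm = 2e+07 m.
GM = 4π² · a³ / T².
GM = 4π² · (2e+07)³ / (17762.4)² m³/s² ≈ 1.001e+15 m³/s² = 1.001 × 10^15 m³/s².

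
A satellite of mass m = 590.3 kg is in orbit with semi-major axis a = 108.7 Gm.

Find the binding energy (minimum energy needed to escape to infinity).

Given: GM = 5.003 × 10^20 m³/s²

Convert to SI: a = 108.7 Gm = 1.087e+11 m.
Total orbital energy is E = −GMm/(2a); binding energy is E_bind = −E = GMm/(2a).
E_bind = 5.003e+20 · 590.3 / (2 · 1.087e+11) J ≈ 1.358e+12 J = 1.358 TJ.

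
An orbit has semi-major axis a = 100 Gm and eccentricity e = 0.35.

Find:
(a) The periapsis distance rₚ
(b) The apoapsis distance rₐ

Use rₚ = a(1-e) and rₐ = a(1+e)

Convert to SI: a = 100 Gm = 1e+11 m.
(a) rₚ = a(1 − e) = 1e+11 · (1 − 0.35) = 1e+11 · 0.65 ≈ 6.5e+10 m = 65 Gm.
(b) rₐ = a(1 + e) = 1e+11 · (1 + 0.35) = 1e+11 · 1.35 ≈ 1.35e+11 m = 135 Gm.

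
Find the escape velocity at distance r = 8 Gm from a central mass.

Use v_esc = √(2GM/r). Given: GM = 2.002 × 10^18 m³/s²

Convert to SI: r = 8 Gm = 8e+09 m.
Escape velocity comes from setting total energy to zero: ½v² − GM/r = 0 ⇒ v_esc = √(2GM / r).
v_esc = √(2 · 2.002e+18 / 8e+09) m/s ≈ 2.237e+04 m/s = 22.37 km/s.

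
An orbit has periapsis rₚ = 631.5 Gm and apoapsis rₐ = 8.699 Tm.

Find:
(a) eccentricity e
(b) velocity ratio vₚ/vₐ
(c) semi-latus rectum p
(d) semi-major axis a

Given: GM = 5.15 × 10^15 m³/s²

Convert to SI: rₚ = 631.5 Gm = 6.315e+11 m; rₐ = 8.699 Tm = 8.699e+12 m.
(a) e = (rₐ − rₚ)/(rₐ + rₚ) = (8.699e+12 − 6.315e+11)/(8.699e+12 + 6.315e+11) ≈ 0.8646
(b) Conservation of angular momentum (rₚvₚ = rₐvₐ) gives vₚ/vₐ = rₐ/rₚ = 8.699e+12/6.315e+11 ≈ 13.78
(c) From a = (rₚ + rₐ)/2 = 4.66525e+12 m and e = (rₐ − rₚ)/(rₐ + rₚ) = 0.864637, p = a(1 − e²) = 4.66525e+12 · (1 − (0.864637)²) ≈ 1.178e+12 m
(d) a = (rₚ + rₐ)/2 = (6.315e+11 + 8.699e+12)/2 ≈ 4.665e+12 m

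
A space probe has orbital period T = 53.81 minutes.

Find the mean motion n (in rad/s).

Convert to SI: T = 53.81 minutes = 3228.6 s.
n = 2π / T.
n = 2π / 3228.6 s ≈ 0.001946 rad/s.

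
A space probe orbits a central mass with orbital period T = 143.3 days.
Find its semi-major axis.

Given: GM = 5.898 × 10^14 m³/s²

Convert to SI: T = 143.3 days = 1.23811e+07 s.
Invert Kepler's third law: a = (GM · T² / (4π²))^(1/3).
Substituting T = 1.23811e+07 s and GM = 5.898e+14 m³/s²:
a = (5.898e+14 · (1.23811e+07)² / (4π²))^(1/3) m
a ≈ 1.318e+09 m = 1.318 Gm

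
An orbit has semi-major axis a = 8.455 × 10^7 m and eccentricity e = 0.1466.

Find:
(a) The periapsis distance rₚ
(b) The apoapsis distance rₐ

(a) rₚ = a(1 − e) = 8.455e+07 · (1 − 0.1466) = 8.455e+07 · 0.8534 ≈ 7.215e+07 m = 7.215 × 10^7 m.
(b) rₐ = a(1 + e) = 8.455e+07 · (1 + 0.1466) = 8.455e+07 · 1.1466 ≈ 9.695e+07 m = 9.695 × 10^7 m.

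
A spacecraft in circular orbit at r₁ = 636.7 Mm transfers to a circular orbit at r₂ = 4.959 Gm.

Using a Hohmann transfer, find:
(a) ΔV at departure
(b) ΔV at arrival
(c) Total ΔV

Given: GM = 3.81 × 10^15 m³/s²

Convert to SI: r₁ = 636.7 Mm = 6.367e+08 m; r₂ = 4.959 Gm = 4.959e+09 m.
Transfer semi-major axis: a_t = (r₁ + r₂)/2 = (6.367e+08 + 4.959e+09)/2 = 2.79785e+09 m.
Circular speeds: v₁ = √(GM/r₁) = 2446.22 m/s, v₂ = √(GM/r₂) = 876.527 m/s.
Transfer speeds (vis-viva v² = GM(2/r − 1/a_t)): v₁ᵗ = 3256.72 m/s, v₂ᵗ = 418.139 m/s.
(a) ΔV₁ = |v₁ᵗ − v₁| ≈ 810.5 m/s = 810.5 m/s.
(b) ΔV₂ = |v₂ − v₂ᵗ| ≈ 458.4 m/s = 458.4 m/s.
(c) ΔV_total = ΔV₁ + ΔV₂ ≈ 1269 m/s = 1.269 km/s.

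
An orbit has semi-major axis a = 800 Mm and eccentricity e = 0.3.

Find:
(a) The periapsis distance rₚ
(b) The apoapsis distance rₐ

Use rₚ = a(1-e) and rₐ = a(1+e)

Convert to SI: a = 800 Mm = 8e+08 m.
(a) rₚ = a(1 − e) = 8e+08 · (1 − 0.3) = 8e+08 · 0.7 ≈ 5.6e+08 m = 560 Mm.
(b) rₐ = a(1 + e) = 8e+08 · (1 + 0.3) = 8e+08 · 1.3 ≈ 1.04e+09 m = 1.04 Gm.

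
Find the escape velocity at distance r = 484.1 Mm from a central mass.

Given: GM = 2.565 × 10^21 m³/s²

Convert to SI: r = 484.1 Mm = 4.841e+08 m.
Escape velocity comes from setting total energy to zero: ½v² − GM/r = 0 ⇒ v_esc = √(2GM / r).
v_esc = √(2 · 2.565e+21 / 4.841e+08) m/s ≈ 3.255e+06 m/s = 3255 km/s.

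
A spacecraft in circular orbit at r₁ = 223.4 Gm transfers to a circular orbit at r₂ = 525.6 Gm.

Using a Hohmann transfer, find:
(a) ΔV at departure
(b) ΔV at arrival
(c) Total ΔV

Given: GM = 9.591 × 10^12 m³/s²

Convert to SI: r₁ = 223.4 Gm = 2.234e+11 m; r₂ = 525.6 Gm = 5.256e+11 m.
Transfer semi-major axis: a_t = (r₁ + r₂)/2 = (2.234e+11 + 5.256e+11)/2 = 3.745e+11 m.
Circular speeds: v₁ = √(GM/r₁) = 6.55225 m/s, v₂ = √(GM/r₂) = 4.27173 m/s.
Transfer speeds (vis-viva v² = GM(2/r − 1/a_t)): v₁ᵗ = 7.76233 m/s, v₂ᵗ = 3.29929 m/s.
(a) ΔV₁ = |v₁ᵗ − v₁| ≈ 1.21 m/s = 1.21 m/s.
(b) ΔV₂ = |v₂ − v₂ᵗ| ≈ 0.9724 m/s = 0.9724 m/s.
(c) ΔV_total = ΔV₁ + ΔV₂ ≈ 2.183 m/s = 2.183 m/s.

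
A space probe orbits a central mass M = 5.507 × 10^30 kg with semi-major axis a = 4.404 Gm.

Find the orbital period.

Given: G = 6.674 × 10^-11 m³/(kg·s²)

Convert to SI: a = 4.404 Gm = 4.404e+09 m.
GM = G · M = 6.674e-11 · 5.507e+30 = 3.67537e+20 m³/s².
Kepler's third law: T = 2π √(a³ / GM).
Substituting a = 4.404e+09 m and GM = 3.67537e+20 m³/s²:
T = 2π √((4.404e+09)³ / 3.67537e+20) s
T ≈ 9.579e+04 s = 1.109 days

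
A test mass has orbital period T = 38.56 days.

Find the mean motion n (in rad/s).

Convert to SI: T = 38.56 days = 3.33158e+06 s.
n = 2π / T.
n = 2π / 3.33158e+06 s ≈ 1.886e-06 rad/s.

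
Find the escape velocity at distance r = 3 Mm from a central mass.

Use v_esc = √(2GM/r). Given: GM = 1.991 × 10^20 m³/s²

Convert to SI: r = 3 Mm = 3e+06 m.
Escape velocity comes from setting total energy to zero: ½v² − GM/r = 0 ⇒ v_esc = √(2GM / r).
v_esc = √(2 · 1.991e+20 / 3e+06) m/s ≈ 1.152e+07 m/s = 1.152e+04 km/s.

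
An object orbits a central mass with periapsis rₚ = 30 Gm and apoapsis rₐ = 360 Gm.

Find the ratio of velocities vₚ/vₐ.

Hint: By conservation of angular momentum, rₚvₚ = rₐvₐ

Convert to SI: rₚ = 30 Gm = 3e+10 m; rₐ = 360 Gm = 3.6e+11 m.
Conservation of angular momentum gives rₚvₚ = rₐvₐ, so vₚ/vₐ = rₐ/rₚ.
vₚ/vₐ = 3.6e+11 / 3e+10 ≈ 12.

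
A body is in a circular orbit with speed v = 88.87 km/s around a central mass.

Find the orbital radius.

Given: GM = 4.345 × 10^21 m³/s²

Convert to SI: v = 88.87 km/s = 88870 m/s.
For a circular orbit, v² = GM / r, so r = GM / v².
r = 4.345e+21 / (88870)² m ≈ 5.501e+11 m = 550.1 Gm.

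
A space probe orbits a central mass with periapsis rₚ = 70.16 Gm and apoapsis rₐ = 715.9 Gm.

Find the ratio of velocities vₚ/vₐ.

Convert to SI: rₚ = 70.16 Gm = 7.016e+10 m; rₐ = 715.9 Gm = 7.159e+11 m.
Conservation of angular momentum gives rₚvₚ = rₐvₐ, so vₚ/vₐ = rₐ/rₚ.
vₚ/vₐ = 7.159e+11 / 7.016e+10 ≈ 10.2.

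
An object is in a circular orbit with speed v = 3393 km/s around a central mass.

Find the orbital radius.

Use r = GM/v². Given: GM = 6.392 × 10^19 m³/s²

Convert to SI: v = 3393 km/s = 3.393e+06 m/s.
For a circular orbit, v² = GM / r, so r = GM / v².
r = 6.392e+19 / (3.393e+06)² m ≈ 5.552e+06 m = 5.552 Mm.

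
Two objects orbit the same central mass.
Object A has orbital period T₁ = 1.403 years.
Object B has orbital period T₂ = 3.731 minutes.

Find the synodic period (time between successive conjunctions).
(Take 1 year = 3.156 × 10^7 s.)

Convert to SI: T₁ = 1.403 years = 4.42787e+07 s; T₂ = 3.731 minutes = 223.86 s.
T_syn = |T₁ · T₂ / (T₁ − T₂)|.
T_syn = |4.42787e+07 · 223.86 / (4.42787e+07 − 223.86)| s ≈ 223.9 s = 3.731 minutes.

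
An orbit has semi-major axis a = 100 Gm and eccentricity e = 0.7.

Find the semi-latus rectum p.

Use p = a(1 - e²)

Convert to SI: a = 100 Gm = 1e+11 m.
p = a (1 − e²).
p = 1e+11 · (1 − (0.7)²) = 1e+11 · 0.51 ≈ 5.1e+10 m = 51 Gm.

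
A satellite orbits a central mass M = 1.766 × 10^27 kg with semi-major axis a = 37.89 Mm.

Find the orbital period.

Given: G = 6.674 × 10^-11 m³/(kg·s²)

Convert to SI: a = 37.89 Mm = 3.789e+07 m.
GM = G · M = 6.674e-11 · 1.766e+27 = 1.17863e+17 m³/s².
Kepler's third law: T = 2π √(a³ / GM).
Substituting a = 3.789e+07 m and GM = 1.17863e+17 m³/s²:
T = 2π √((3.789e+07)³ / 1.17863e+17) s
T ≈ 4269 s = 1.186 hours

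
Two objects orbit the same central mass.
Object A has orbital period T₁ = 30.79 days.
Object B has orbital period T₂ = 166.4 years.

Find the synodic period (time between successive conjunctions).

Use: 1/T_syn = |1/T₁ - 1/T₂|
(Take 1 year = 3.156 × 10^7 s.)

Convert to SI: T₁ = 30.79 days = 2.66026e+06 s; T₂ = 166.4 years = 5.25158e+09 s.
T_syn = |T₁ · T₂ / (T₁ − T₂)|.
T_syn = |2.66026e+06 · 5.25158e+09 / (2.66026e+06 − 5.25158e+09)| s ≈ 2.662e+06 s = 30.81 days.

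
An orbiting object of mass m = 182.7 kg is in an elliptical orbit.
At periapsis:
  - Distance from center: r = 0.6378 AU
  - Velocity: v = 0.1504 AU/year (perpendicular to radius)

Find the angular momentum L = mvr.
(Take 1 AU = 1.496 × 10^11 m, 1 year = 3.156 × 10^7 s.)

Convert to SI: r = 0.6378 AU = 9.54149e+10 m; v = 0.1504 AU/year = 712.923 m/s.
Since v is perpendicular to r, L = m · v · r.
L = 182.7 · 712.923 · 9.54149e+10 kg·m²/s ≈ 1.243e+16 kg·m²/s.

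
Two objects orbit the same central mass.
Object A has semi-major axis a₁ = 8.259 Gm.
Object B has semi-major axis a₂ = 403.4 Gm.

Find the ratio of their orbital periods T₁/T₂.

Convert to SI: a₁ = 8.259 Gm = 8.259e+09 m; a₂ = 403.4 Gm = 4.034e+11 m.
From Kepler's third law, (T₁/T₂)² = (a₁/a₂)³, so T₁/T₂ = (a₁/a₂)^(3/2).
a₁/a₂ = 8.259e+09 / 4.034e+11 = 0.0204735.
T₁/T₂ = (0.0204735)^(3/2) ≈ 0.002929.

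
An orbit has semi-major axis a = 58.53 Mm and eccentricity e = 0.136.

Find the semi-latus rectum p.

Convert to SI: a = 58.53 Mm = 5.853e+07 m.
p = a (1 − e²).
p = 5.853e+07 · (1 − (0.136)²) = 5.853e+07 · 0.981504 ≈ 5.745e+07 m = 57.45 Mm.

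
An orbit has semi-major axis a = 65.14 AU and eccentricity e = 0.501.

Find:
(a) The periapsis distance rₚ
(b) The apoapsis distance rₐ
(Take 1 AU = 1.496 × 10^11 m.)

Convert to SI: a = 65.14 AU = 9.74494e+12 m.
(a) rₚ = a(1 − e) = 9.74494e+12 · (1 − 0.501) = 9.74494e+12 · 0.499 ≈ 4.863e+12 m = 32.5 AU.
(b) rₐ = a(1 + e) = 9.74494e+12 · (1 + 0.501) = 9.74494e+12 · 1.501 ≈ 1.463e+13 m = 97.78 AU.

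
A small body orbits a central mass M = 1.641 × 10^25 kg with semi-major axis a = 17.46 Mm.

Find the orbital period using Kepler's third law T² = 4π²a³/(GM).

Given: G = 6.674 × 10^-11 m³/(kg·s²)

Convert to SI: a = 17.46 Mm = 1.746e+07 m.
GM = G · M = 6.674e-11 · 1.641e+25 = 1.0952e+15 m³/s².
Kepler's third law: T = 2π √(a³ / GM).
Substituting a = 1.746e+07 m and GM = 1.0952e+15 m³/s²:
T = 2π √((1.746e+07)³ / 1.0952e+15) s
T ≈ 1.385e+04 s = 3.848 hours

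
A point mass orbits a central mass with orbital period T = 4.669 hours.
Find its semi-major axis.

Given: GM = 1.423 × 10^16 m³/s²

Convert to SI: T = 4.669 hours = 16808.4 s.
Invert Kepler's third law: a = (GM · T² / (4π²))^(1/3).
Substituting T = 16808.4 s and GM = 1.423e+16 m³/s²:
a = (1.423e+16 · (16808.4)² / (4π²))^(1/3) m
a ≈ 4.67e+07 m = 46.7 Mm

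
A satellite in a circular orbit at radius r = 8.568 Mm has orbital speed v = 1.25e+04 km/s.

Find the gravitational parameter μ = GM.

Convert to SI: r = 8.568 Mm = 8.568e+06 m; v = 1.25e+04 km/s = 1.25e+07 m/s.
For a circular orbit v² = GM/r, so GM = v² · r.
GM = (1.25e+07)² · 8.568e+06 m³/s² ≈ 1.339e+21 m³/s² = 1.339 × 10^21 m³/s².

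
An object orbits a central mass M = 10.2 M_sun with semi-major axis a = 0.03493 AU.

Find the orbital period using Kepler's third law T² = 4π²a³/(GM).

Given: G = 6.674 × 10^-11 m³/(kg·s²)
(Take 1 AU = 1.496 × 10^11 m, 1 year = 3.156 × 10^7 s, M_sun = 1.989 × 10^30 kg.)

Convert to SI: a = 0.03493 AU = 5.22553e+09 m; M = 10.2 M_sun = 2.02878e+31 kg.
GM = G · M = 6.674e-11 · 2.02878e+31 = 1.35401e+21 m³/s².
Kepler's third law: T = 2π √(a³ / GM).
Substituting a = 5.22553e+09 m and GM = 1.35401e+21 m³/s²:
T = 2π √((5.22553e+09)³ / 1.35401e+21) s
T ≈ 6.45e+04 s = 0.002044 years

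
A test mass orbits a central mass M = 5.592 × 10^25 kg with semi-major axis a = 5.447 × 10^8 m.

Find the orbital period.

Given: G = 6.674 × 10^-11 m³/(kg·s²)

GM = G · M = 6.674e-11 · 5.592e+25 = 3.7321e+15 m³/s².
Kepler's third law: T = 2π √(a³ / GM).
Substituting a = 5.447e+08 m and GM = 3.7321e+15 m³/s²:
T = 2π √((5.447e+08)³ / 3.7321e+15) s
T ≈ 1.307e+06 s = 15.13 days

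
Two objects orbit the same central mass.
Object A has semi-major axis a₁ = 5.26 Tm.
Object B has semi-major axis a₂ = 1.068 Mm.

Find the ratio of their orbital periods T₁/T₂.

Convert to SI: a₁ = 5.26 Tm = 5.26e+12 m; a₂ = 1.068 Mm = 1.068e+06 m.
From Kepler's third law, (T₁/T₂)² = (a₁/a₂)³, so T₁/T₂ = (a₁/a₂)^(3/2).
a₁/a₂ = 5.26e+12 / 1.068e+06 = 4.92509e+06.
T₁/T₂ = (4.92509e+06)^(3/2) ≈ 1.093e+10.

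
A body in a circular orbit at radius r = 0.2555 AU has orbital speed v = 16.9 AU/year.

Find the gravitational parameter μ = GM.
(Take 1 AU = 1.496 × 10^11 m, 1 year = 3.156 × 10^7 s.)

Convert to SI: r = 0.2555 AU = 3.82228e+10 m; v = 16.9 AU/year = 80109 m/s.
For a circular orbit v² = GM/r, so GM = v² · r.
GM = (80109)² · 3.82228e+10 m³/s² ≈ 2.453e+20 m³/s² = 2.453 × 10^20 m³/s².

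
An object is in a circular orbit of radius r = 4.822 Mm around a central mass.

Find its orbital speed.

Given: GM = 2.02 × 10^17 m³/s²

Convert to SI: r = 4.822 Mm = 4.822e+06 m.
For a circular orbit, gravity supplies the centripetal force, so v = √(GM / r).
v = √(2.02e+17 / 4.822e+06) m/s ≈ 2.047e+05 m/s = 204.7 km/s.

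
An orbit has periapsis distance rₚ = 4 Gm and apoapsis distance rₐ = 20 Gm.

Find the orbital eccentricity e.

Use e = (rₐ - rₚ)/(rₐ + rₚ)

Convert to SI: rₚ = 4 Gm = 4e+09 m; rₐ = 20 Gm = 2e+10 m.
e = (rₐ − rₚ) / (rₐ + rₚ).
e = (2e+10 − 4e+09) / (2e+10 + 4e+09) = 1.6e+10 / 2.4e+10 ≈ 0.6667.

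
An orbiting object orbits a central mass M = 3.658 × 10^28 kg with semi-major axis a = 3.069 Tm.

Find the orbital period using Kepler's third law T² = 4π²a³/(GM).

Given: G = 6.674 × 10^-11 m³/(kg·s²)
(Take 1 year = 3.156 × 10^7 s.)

Convert to SI: a = 3.069 Tm = 3.069e+12 m.
GM = G · M = 6.674e-11 · 3.658e+28 = 2.44135e+18 m³/s².
Kepler's third law: T = 2π √(a³ / GM).
Substituting a = 3.069e+12 m and GM = 2.44135e+18 m³/s²:
T = 2π √((3.069e+12)³ / 2.44135e+18) s
T ≈ 2.162e+10 s = 685.1 years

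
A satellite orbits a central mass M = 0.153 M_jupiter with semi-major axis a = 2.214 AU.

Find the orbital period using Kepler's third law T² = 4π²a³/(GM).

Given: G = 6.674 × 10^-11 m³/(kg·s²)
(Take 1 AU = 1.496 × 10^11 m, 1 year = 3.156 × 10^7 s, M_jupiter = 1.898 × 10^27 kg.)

Convert to SI: a = 2.214 AU = 3.31214e+11 m; M = 0.153 M_jupiter = 2.90394e+26 kg.
GM = G · M = 6.674e-11 · 2.90394e+26 = 1.93809e+16 m³/s².
Kepler's third law: T = 2π √(a³ / GM).
Substituting a = 3.31214e+11 m and GM = 1.93809e+16 m³/s²:
T = 2π √((3.31214e+11)³ / 1.93809e+16) s
T ≈ 8.603e+09 s = 272.6 years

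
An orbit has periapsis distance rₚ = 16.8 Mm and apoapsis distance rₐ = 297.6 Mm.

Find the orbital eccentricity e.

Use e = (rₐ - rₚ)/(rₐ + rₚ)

Convert to SI: rₚ = 16.8 Mm = 1.68e+07 m; rₐ = 297.6 Mm = 2.976e+08 m.
e = (rₐ − rₚ) / (rₐ + rₚ).
e = (2.976e+08 − 1.68e+07) / (2.976e+08 + 1.68e+07) = 2.808e+08 / 3.144e+08 ≈ 0.8931.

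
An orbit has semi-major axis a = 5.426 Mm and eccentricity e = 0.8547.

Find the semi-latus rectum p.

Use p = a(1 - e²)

Convert to SI: a = 5.426 Mm = 5.426e+06 m.
p = a (1 − e²).
p = 5.426e+06 · (1 − (0.8547)²) = 5.426e+06 · 0.269488 ≈ 1.462e+06 m = 1.462 Mm.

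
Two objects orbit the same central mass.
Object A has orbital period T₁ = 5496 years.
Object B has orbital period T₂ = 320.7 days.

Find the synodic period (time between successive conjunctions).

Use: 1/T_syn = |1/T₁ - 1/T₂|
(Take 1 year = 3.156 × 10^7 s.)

Convert to SI: T₁ = 5496 years = 1.73454e+11 s; T₂ = 320.7 days = 2.77085e+07 s.
T_syn = |T₁ · T₂ / (T₁ − T₂)|.
T_syn = |1.73454e+11 · 2.77085e+07 / (1.73454e+11 − 2.77085e+07)| s ≈ 2.771e+07 s = 320.8 days.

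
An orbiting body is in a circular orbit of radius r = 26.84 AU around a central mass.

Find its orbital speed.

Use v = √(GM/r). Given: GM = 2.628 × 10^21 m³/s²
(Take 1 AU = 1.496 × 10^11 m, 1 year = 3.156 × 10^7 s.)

Convert to SI: r = 26.84 AU = 4.01526e+12 m.
For a circular orbit, gravity supplies the centripetal force, so v = √(GM / r).
v = √(2.628e+21 / 4.01526e+12) m/s ≈ 2.558e+04 m/s = 5.397 AU/year.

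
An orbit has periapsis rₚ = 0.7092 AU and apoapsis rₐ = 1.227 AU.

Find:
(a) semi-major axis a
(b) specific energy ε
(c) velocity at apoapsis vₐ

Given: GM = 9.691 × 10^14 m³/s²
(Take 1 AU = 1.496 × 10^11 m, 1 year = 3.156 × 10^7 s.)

Convert to SI: rₚ = 0.7092 AU = 1.06096e+11 m; rₐ = 1.227 AU = 1.83559e+11 m.
(a) a = (rₚ + rₐ)/2 = (1.06096e+11 + 1.83559e+11)/2 ≈ 1.448e+11 m
(b) With a = (rₚ + rₐ)/2 = 1.44828e+11 m, ε = −GM/(2a) = −9.691e+14/(2 · 1.44828e+11) J/kg ≈ -3346 J/kg
(c) With a = (rₚ + rₐ)/2 = 1.44828e+11 m, vₐ = √(GM (2/rₐ − 1/a)) = √(9.691e+14 · (2/1.83559e+11 − 1/1.44828e+11)) m/s ≈ 62.19 m/s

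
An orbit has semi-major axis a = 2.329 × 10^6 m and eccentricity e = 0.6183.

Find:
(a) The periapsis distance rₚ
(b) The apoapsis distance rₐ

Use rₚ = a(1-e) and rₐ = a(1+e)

(a) rₚ = a(1 − e) = 2.329e+06 · (1 − 0.6183) = 2.329e+06 · 0.3817 ≈ 8.89e+05 m = 8.89 × 10^5 m.
(b) rₐ = a(1 + e) = 2.329e+06 · (1 + 0.6183) = 2.329e+06 · 1.6183 ≈ 3.769e+06 m = 3.769 × 10^6 m.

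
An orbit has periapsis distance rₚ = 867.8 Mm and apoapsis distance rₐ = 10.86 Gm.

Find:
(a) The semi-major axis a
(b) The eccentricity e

Convert to SI: rₚ = 867.8 Mm = 8.678e+08 m; rₐ = 10.86 Gm = 1.086e+10 m.
(a) a = (rₚ + rₐ) / 2 = (8.678e+08 + 1.086e+10) / 2 ≈ 5.864e+09 m = 5.864 Gm.
(b) e = (rₐ − rₚ) / (rₐ + rₚ) = (1.086e+10 − 8.678e+08) / (1.086e+10 + 8.678e+08) ≈ 0.852.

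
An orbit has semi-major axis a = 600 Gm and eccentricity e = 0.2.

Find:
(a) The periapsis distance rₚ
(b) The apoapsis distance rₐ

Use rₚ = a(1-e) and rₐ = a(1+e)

Convert to SI: a = 600 Gm = 6e+11 m.
(a) rₚ = a(1 − e) = 6e+11 · (1 − 0.2) = 6e+11 · 0.8 ≈ 4.8e+11 m = 480 Gm.
(b) rₐ = a(1 + e) = 6e+11 · (1 + 0.2) = 6e+11 · 1.2 ≈ 7.2e+11 m = 720 Gm.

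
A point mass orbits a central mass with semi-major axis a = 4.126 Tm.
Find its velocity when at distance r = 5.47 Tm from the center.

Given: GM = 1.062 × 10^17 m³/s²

Convert to SI: a = 4.126 Tm = 4.126e+12 m; r = 5.47 Tm = 5.47e+12 m.
Vis-viva: v = √(GM · (2/r − 1/a)).
2/r − 1/a = 2/5.47e+12 − 1/4.126e+12 = 1.23265e-13 m⁻¹.
v = √(1.062e+17 · 1.23265e-13) m/s ≈ 114.4 m/s = 114.4 m/s.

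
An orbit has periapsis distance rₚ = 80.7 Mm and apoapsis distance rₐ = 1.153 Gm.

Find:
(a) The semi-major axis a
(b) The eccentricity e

Convert to SI: rₚ = 80.7 Mm = 8.07e+07 m; rₐ = 1.153 Gm = 1.153e+09 m.
(a) a = (rₚ + rₐ) / 2 = (8.07e+07 + 1.153e+09) / 2 ≈ 6.168e+08 m = 616.9 Mm.
(b) e = (rₐ − rₚ) / (rₐ + rₚ) = (1.153e+09 − 8.07e+07) / (1.153e+09 + 8.07e+07) ≈ 0.8692.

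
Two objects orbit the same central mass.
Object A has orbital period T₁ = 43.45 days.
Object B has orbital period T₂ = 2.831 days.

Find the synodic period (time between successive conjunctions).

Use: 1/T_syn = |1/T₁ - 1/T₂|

Convert to SI: T₁ = 43.45 days = 3.75408e+06 s; T₂ = 2.831 days = 244598 s.
T_syn = |T₁ · T₂ / (T₁ − T₂)|.
T_syn = |3.75408e+06 · 244598 / (3.75408e+06 − 244598)| s ≈ 2.616e+05 s = 3.028 days.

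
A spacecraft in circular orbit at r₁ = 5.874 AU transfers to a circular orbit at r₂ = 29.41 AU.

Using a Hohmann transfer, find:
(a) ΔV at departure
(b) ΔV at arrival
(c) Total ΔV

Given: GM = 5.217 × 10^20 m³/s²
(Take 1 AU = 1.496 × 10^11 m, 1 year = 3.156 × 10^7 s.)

Convert to SI: r₁ = 5.874 AU = 8.7875e+11 m; r₂ = 29.41 AU = 4.39974e+12 m.
Transfer semi-major axis: a_t = (r₁ + r₂)/2 = (8.7875e+11 + 4.39974e+12)/2 = 2.63924e+12 m.
Circular speeds: v₁ = √(GM/r₁) = 24365.6 m/s, v₂ = √(GM/r₂) = 10889.2 m/s.
Transfer speeds (vis-viva v² = GM(2/r − 1/a_t)): v₁ᵗ = 31459.5 m/s, v₂ᵗ = 6283.33 m/s.
(a) ΔV₁ = |v₁ᵗ − v₁| ≈ 7094 m/s = 1.497 AU/year.
(b) ΔV₂ = |v₂ − v₂ᵗ| ≈ 4606 m/s = 0.9717 AU/year.
(c) ΔV_total = ΔV₁ + ΔV₂ ≈ 1.17e+04 m/s = 2.468 AU/year.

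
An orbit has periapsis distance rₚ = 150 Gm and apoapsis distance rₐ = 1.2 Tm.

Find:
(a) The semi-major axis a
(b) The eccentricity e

Convert to SI: rₚ = 150 Gm = 1.5e+11 m; rₐ = 1.2 Tm = 1.2e+12 m.
(a) a = (rₚ + rₐ) / 2 = (1.5e+11 + 1.2e+12) / 2 ≈ 6.75e+11 m = 675 Gm.
(b) e = (rₐ − rₚ) / (rₐ + rₚ) = (1.2e+12 − 1.5e+11) / (1.2e+12 + 1.5e+11) ≈ 0.7778.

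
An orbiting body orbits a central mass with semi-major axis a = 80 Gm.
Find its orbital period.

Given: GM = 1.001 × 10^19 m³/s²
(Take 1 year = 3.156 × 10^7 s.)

Convert to SI: a = 80 Gm = 8e+10 m.
Kepler's third law: T = 2π √(a³ / GM).
Substituting a = 8e+10 m and GM = 1.001e+19 m³/s²:
T = 2π √((8e+10)³ / 1.001e+19) s
T ≈ 4.494e+07 s = 1.424 years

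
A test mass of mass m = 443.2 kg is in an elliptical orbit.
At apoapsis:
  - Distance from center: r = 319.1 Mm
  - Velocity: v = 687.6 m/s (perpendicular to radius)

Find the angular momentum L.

Convert to SI: r = 319.1 Mm = 3.191e+08 m.
Since v is perpendicular to r, L = m · v · r.
L = 443.2 · 687.6 · 3.191e+08 kg·m²/s ≈ 9.724e+13 kg·m²/s.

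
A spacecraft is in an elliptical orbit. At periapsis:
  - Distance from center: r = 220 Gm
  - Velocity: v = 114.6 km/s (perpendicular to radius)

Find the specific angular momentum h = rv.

Convert to SI: r = 220 Gm = 2.2e+11 m; v = 114.6 km/s = 114600 m/s.
With v perpendicular to r, h = r · v.
h = 2.2e+11 · 114600 m²/s ≈ 2.521e+16 m²/s.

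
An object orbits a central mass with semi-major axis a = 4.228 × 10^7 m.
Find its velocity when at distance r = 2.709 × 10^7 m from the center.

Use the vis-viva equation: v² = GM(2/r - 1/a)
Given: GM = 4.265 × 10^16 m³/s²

Vis-viva: v = √(GM · (2/r − 1/a)).
2/r − 1/a = 2/2.709e+07 − 1/4.228e+07 = 5.01761e-08 m⁻¹.
v = √(4.265e+16 · 5.01761e-08) m/s ≈ 4.626e+04 m/s = 46.26 km/s.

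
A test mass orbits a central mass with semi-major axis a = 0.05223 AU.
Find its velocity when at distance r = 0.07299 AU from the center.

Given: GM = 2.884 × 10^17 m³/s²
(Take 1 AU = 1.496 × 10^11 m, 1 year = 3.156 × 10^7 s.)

Convert to SI: a = 0.05223 AU = 7.81361e+09 m; r = 0.07299 AU = 1.09193e+10 m.
Vis-viva: v = √(GM · (2/r − 1/a)).
2/r − 1/a = 2/1.09193e+10 − 1/7.81361e+09 = 5.518e-11 m⁻¹.
v = √(2.884e+17 · 5.518e-11) m/s ≈ 3989 m/s = 0.8416 AU/year.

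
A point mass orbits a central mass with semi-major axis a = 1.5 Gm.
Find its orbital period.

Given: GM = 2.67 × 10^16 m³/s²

Convert to SI: a = 1.5 Gm = 1.5e+09 m.
Kepler's third law: T = 2π √(a³ / GM).
Substituting a = 1.5e+09 m and GM = 2.67e+16 m³/s²:
T = 2π √((1.5e+09)³ / 2.67e+16) s
T ≈ 2.234e+06 s = 25.86 days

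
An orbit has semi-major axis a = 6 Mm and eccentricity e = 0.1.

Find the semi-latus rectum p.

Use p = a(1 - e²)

Convert to SI: a = 6 Mm = 6e+06 m.
p = a (1 − e²).
p = 6e+06 · (1 − (0.1)²) = 6e+06 · 0.99 ≈ 5.94e+06 m = 5.94 Mm.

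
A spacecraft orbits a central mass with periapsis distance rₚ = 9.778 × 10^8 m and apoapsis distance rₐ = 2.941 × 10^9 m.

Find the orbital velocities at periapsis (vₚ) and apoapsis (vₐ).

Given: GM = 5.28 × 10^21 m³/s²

Use the vis-viva equation v² = GM(2/r − 1/a) with a = (rₚ + rₐ)/2 = (9.778e+08 + 2.941e+09)/2 = 1.9594e+09 m.
vₚ = √(GM · (2/rₚ − 1/a)) = √(5.28e+21 · (2/9.778e+08 − 1/1.9594e+09)) m/s ≈ 2.847e+06 m/s = 2847 km/s.
vₐ = √(GM · (2/rₐ − 1/a)) = √(5.28e+21 · (2/2.941e+09 − 1/1.9594e+09)) m/s ≈ 9.465e+05 m/s = 946.5 km/s.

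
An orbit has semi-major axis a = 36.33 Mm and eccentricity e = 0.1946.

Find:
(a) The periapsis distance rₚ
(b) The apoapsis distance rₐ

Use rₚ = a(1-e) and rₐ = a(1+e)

Convert to SI: a = 36.33 Mm = 3.633e+07 m.
(a) rₚ = a(1 − e) = 3.633e+07 · (1 − 0.1946) = 3.633e+07 · 0.8054 ≈ 2.926e+07 m = 29.26 Mm.
(b) rₐ = a(1 + e) = 3.633e+07 · (1 + 0.1946) = 3.633e+07 · 1.1946 ≈ 4.34e+07 m = 43.4 Mm.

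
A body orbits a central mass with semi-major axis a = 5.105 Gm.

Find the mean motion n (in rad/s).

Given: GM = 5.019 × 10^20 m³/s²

Convert to SI: a = 5.105 Gm = 5.105e+09 m.
n = √(GM / a³).
n = √(5.019e+20 / (5.105e+09)³) rad/s ≈ 6.142e-05 rad/s.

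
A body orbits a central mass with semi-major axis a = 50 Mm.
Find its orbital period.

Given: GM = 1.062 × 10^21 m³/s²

Convert to SI: a = 50 Mm = 5e+07 m.
Kepler's third law: T = 2π √(a³ / GM).
Substituting a = 5e+07 m and GM = 1.062e+21 m³/s²:
T = 2π √((5e+07)³ / 1.062e+21) s
T ≈ 68.17 s = 1.136 minutes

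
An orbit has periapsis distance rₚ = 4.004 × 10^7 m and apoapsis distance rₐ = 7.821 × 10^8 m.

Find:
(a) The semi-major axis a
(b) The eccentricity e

(a) a = (rₚ + rₐ) / 2 = (4.004e+07 + 7.821e+08) / 2 ≈ 4.111e+08 m = 4.111 × 10^8 m.
(b) e = (rₐ − rₚ) / (rₐ + rₚ) = (7.821e+08 − 4.004e+07) / (7.821e+08 + 4.004e+07) ≈ 0.9026.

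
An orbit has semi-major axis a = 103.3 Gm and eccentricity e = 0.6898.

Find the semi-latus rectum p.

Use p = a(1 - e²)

Convert to SI: a = 103.3 Gm = 1.033e+11 m.
p = a (1 − e²).
p = 1.033e+11 · (1 − (0.6898)²) = 1.033e+11 · 0.524176 ≈ 5.415e+10 m = 54.15 Gm.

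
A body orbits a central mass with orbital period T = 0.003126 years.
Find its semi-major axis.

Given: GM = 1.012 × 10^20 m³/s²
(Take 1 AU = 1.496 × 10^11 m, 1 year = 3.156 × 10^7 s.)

Convert to SI: T = 0.003126 years = 98656.6 s.
Invert Kepler's third law: a = (GM · T² / (4π²))^(1/3).
Substituting T = 98656.6 s and GM = 1.012e+20 m³/s²:
a = (1.012e+20 · (98656.6)² / (4π²))^(1/3) m
a ≈ 2.922e+09 m = 0.01953 AU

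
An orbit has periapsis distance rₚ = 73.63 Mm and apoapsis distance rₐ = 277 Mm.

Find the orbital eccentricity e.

Convert to SI: rₚ = 73.63 Mm = 7.363e+07 m; rₐ = 277 Mm = 2.77e+08 m.
e = (rₐ − rₚ) / (rₐ + rₚ).
e = (2.77e+08 − 7.363e+07) / (2.77e+08 + 7.363e+07) = 2.0337e+08 / 3.5063e+08 ≈ 0.58.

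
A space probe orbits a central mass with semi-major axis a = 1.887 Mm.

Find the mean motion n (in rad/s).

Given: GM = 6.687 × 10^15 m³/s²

Convert to SI: a = 1.887 Mm = 1.887e+06 m.
n = √(GM / a³).
n = √(6.687e+15 / (1.887e+06)³) rad/s ≈ 0.03155 rad/s.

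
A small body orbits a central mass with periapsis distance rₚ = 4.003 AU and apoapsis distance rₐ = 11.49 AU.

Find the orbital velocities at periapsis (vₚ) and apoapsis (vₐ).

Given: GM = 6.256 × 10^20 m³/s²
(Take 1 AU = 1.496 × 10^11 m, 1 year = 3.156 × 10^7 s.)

Convert to SI: rₚ = 4.003 AU = 5.98849e+11 m; rₐ = 11.49 AU = 1.7189e+12 m.
Use the vis-viva equation v² = GM(2/r − 1/a) with a = (rₚ + rₐ)/2 = (5.98849e+11 + 1.7189e+12)/2 = 1.15888e+12 m.
vₚ = √(GM · (2/rₚ − 1/a)) = √(6.256e+20 · (2/5.98849e+11 − 1/1.15888e+12)) m/s ≈ 3.936e+04 m/s = 8.304 AU/year.
vₐ = √(GM · (2/rₐ − 1/a)) = √(6.256e+20 · (2/1.7189e+12 − 1/1.15888e+12)) m/s ≈ 1.371e+04 m/s = 2.893 AU/year.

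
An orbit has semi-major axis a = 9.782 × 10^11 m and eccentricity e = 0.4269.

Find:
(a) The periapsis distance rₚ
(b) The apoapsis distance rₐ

(a) rₚ = a(1 − e) = 9.782e+11 · (1 − 0.4269) = 9.782e+11 · 0.5731 ≈ 5.606e+11 m = 5.606 × 10^11 m.
(b) rₐ = a(1 + e) = 9.782e+11 · (1 + 0.4269) = 9.782e+11 · 1.4269 ≈ 1.396e+12 m = 1.396 × 10^12 m.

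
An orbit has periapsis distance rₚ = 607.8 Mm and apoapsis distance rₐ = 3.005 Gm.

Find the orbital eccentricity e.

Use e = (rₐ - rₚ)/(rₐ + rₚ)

Convert to SI: rₚ = 607.8 Mm = 6.078e+08 m; rₐ = 3.005 Gm = 3.005e+09 m.
e = (rₐ − rₚ) / (rₐ + rₚ).
e = (3.005e+09 − 6.078e+08) / (3.005e+09 + 6.078e+08) = 2.3972e+09 / 3.6128e+09 ≈ 0.6635.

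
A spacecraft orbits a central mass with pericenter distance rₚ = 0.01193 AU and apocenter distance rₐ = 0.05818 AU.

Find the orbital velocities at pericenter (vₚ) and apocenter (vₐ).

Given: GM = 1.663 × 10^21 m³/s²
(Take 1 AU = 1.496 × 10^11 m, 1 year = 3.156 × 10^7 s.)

Convert to SI: rₚ = 0.01193 AU = 1.78473e+09 m; rₐ = 0.05818 AU = 8.70373e+09 m.
Use the vis-viva equation v² = GM(2/r − 1/a) with a = (rₚ + rₐ)/2 = (1.78473e+09 + 8.70373e+09)/2 = 5.24423e+09 m.
vₚ = √(GM · (2/rₚ − 1/a)) = √(1.663e+21 · (2/1.78473e+09 − 1/5.24423e+09)) m/s ≈ 1.244e+06 m/s = 262.3 AU/year.
vₐ = √(GM · (2/rₐ − 1/a)) = √(1.663e+21 · (2/8.70373e+09 − 1/5.24423e+09)) m/s ≈ 2.55e+05 m/s = 53.8 AU/year.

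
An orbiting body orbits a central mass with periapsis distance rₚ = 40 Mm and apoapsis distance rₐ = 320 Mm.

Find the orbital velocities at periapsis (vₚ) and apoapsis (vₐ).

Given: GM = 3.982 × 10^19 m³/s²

Convert to SI: rₚ = 40 Mm = 4e+07 m; rₐ = 320 Mm = 3.2e+08 m.
Use the vis-viva equation v² = GM(2/r − 1/a) with a = (rₚ + rₐ)/2 = (4e+07 + 3.2e+08)/2 = 1.8e+08 m.
vₚ = √(GM · (2/rₚ − 1/a)) = √(3.982e+19 · (2/4e+07 − 1/1.8e+08)) m/s ≈ 1.33e+06 m/s = 1330 km/s.
vₐ = √(GM · (2/rₐ − 1/a)) = √(3.982e+19 · (2/3.2e+08 − 1/1.8e+08)) m/s ≈ 1.663e+05 m/s = 166.3 km/s.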